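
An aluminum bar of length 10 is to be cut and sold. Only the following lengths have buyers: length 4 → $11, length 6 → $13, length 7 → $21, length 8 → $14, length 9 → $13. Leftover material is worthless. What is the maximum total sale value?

24

Consider every possible first cut. best[k] is the best of p[i]+best[k−i] over all sellable i≤k.
best[1] = 0
best[2] = 0
best[3] = 0
best[4] = 11
best[5] = 11
best[6] = max(11+0, 13+0) = 13
best[7] = max(11+0, 13+0, 21+0) = 21
best[8] = max(11+11, 13+0, 21+0, 14+0) = 22
best[9] = max(11+11, 13+0, 21+0, 14+0, 13+0) = 22
best[10] = max(11+13, 13+11, 21+0, 14+0, 13+0) = 24
One optimal cutting: 6 + 4 → $24.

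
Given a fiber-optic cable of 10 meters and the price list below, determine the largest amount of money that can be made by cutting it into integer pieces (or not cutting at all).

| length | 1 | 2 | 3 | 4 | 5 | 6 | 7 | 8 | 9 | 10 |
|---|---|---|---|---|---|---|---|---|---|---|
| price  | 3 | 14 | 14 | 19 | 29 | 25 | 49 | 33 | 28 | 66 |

70

Consider every possible first cut. v[k] is the best of p[i]+v[k−i] over all sellable i≤k.
v[1] = 3
v[2] = max(3+3, 14+0) = 14
v[3] = max(3+14, 14+3, 14+0) = 17
v[4] = max(3+17, 14+14, 14+3, 19+0) = 28
v[5] = max(3+28, 14+17, 14+14, 19+3, 29+0) = 31
v[6] = max(3+31, 14+28, 14+17, 19+14, 29+3, 25+0) = 42
v[7] = max(3+42, 14+31, 14+28, …, 25+3, 49+0) = 49
v[8] = max(3+49, 14+42, 14+31, …, 49+3, 33+0) = 56
v[9] = max(3+56, 14+49, 14+42, …, 33+3, 28+0) = 63
v[10] = max(3+63, 14+56, 14+49, …, 28+3, 66+0) = 70
One optimal cutting: 2 + 2 + 2 + 2 + 2 → $14 + $14 + $14 + $14 + $14 = $70.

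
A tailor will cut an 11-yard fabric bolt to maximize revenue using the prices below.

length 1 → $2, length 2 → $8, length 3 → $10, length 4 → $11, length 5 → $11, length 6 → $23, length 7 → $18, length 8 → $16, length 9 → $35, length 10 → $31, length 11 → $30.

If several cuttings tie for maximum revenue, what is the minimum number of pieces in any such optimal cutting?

Build r[k] bottom-up: r[k] = max over allowed piece i of (p[i] + r[k−i]).
r[1] = 2
r[2] = 8
r[3] = 10  (first piece 1, then r[2]=8)
r[4] = 16  (first piece 2, then r[2]=8)
r[5] = 18  (first piece 1, then r[4]=16)
r[6] = 24  (first piece 2, then r[4]=16)
r[7] = 26  (first piece 1, then r[6]=24)
r[8] = 32  (first piece 2, then r[6]=24)
r[9] = 35
r[10] = 40  (first piece 2, then r[8]=32)
r[11] = 43  (first piece 2, then r[9]=35)
Maximum revenue is $43.
Now minimize piece count subject to staying optimal: for each k, pieces[k] = 1 + min over i with p[i]+r[k−i]=r[k] of pieces[k−i].
pieces[8] = 4
pieces[9] = 1
pieces[10] = 5
pieces[11] = 2

2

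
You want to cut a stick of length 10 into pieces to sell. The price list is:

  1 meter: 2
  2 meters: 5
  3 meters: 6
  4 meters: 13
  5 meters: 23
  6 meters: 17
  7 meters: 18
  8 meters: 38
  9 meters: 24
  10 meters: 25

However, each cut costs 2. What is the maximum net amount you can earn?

44

Build r[k] bottom-up: r[k] = max over allowed piece i of (p[i] + r[k−i]) − 2 per cut.
r[1] = 2
r[2] = max(2+2-2, 5+0) = 5
r[3] = max(2+5-2, 5+2-2, 6+0) = 6
r[4] = max(2+6-2, 5+5-2, 6+2-2, 13+0) = 13
r[5] = max(2+13-2, 5+6-2, 6+5-2, 13+2-2, 23+0) = 23
r[6] = max(2+23-2, 5+13-2, 6+6-2, 13+5-2, 23+2-2, 17+0) = 23
r[7] = max(2+23-2, 5+23-2, 6+13-2, …, 17+2-2, 18+0) = 26
r[8] = max(2+26-2, 5+23-2, 6+23-2, …, 18+2-2, 38+0) = 38
r[9] = max(2+38-2, 5+26-2, 6+23-2, …, 38+2-2, 24+0) = 38
r[10] = max(2+38-2, 5+38-2, 6+26-2, …, 24+2-2, 25+0) = 44
One optimal plan: pieces 5 + 5 (1 cut) → 46 − 2 = 44.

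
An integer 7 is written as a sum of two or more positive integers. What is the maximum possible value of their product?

12

Fill g[k] for k=2..7: at each k try every first piece i and multiply by the better of (k−i) uncut or g[k−i].
g[2] = 1×max(1,0) = 1×1 = 1
g[3] = 1×max(2,1) = 1×2 = 2
g[4] = 2×max(2,1) = 2×2 = 4
g[5] = 2×max(3,2) = 2×3 = 6
g[6] = 3×max(3,2) = 3×3 = 9
g[7] = 2×max(5,6) = 2×6 = 12
One optimal split: 3 + 2 + 2; product 3×2×2 = 12.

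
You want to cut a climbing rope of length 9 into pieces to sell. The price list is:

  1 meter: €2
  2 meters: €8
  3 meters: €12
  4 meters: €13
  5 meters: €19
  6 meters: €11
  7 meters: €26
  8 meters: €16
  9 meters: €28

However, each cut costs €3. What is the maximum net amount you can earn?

31

Consider every possible first cut. net[k] is the best of p[i]+net[k−i] over all sellable i≤k, charging 3 whenever i<k.
net[1] = 2
net[2] = 8
net[3] = 12
net[4] = 13  (first piece 2, then net[2]=8)
net[5] = 19
net[6] = 21  (first piece 3, then net[3]=12)
net[7] = 26
net[8] = 28  (first piece 3, then net[5]=19)
net[9] = 31  (first piece 2, then net[7]=26)
One optimal plan: pieces 7 + 2 (1 cut) → €34 − €3 = €31.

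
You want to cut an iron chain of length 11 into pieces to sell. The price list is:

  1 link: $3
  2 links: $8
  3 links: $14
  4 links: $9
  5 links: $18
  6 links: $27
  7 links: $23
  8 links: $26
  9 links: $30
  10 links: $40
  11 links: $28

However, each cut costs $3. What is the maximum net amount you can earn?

43

Let v[k] be the best obtainable value from length k. For each k, try every first piece i and keep the best of price[i] + v[k−i] minus the 3 cut fee when i<k.
v[1] = 3
v[2] = max(3+3-3, 8+0) = 8
v[3] = max(3+8-3, 8+3-3, 14+0) = 14
v[4] = max(3+14-3, 8+8-3, 14+3-3, 9+0) = 14
v[5] = max(3+14-3, 8+14-3, 14+8-3, 9+3-3, 18+0) = 19
v[6] = max(3+19-3, 8+14-3, 14+14-3, 9+8-3, 18+3-3, 27+0) = 27
v[7] = max(3+27-3, 8+19-3, 14+14-3, …, 27+3-3, 23+0) = 27
v[8] = max(3+27-3, 8+27-3, 14+19-3, …, 23+3-3, 26+0) = 32
v[9] = max(3+32-3, 8+27-3, 14+27-3, …, 26+3-3, 30+0) = 38
v[10] = max(3+38-3, 8+32-3, 14+27-3, …, 30+3-3, 40+0) = 40
v[11] = max(3+40-3, 8+38-3, 14+32-3, …, 40+3-3, 28+0) = 43
One optimal plan: pieces 6 + 3 + 2 (2 cuts) → $49 − $6 = $43.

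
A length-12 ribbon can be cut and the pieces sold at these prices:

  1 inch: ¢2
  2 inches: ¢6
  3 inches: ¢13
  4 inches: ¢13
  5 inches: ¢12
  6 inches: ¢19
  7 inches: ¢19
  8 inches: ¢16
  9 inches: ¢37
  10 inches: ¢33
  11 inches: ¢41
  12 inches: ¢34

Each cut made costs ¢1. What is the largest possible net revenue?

Let r[k] be the best obtainable value from length k. For each k, try every first piece i and keep the best of price[i] + r[k−i] minus the 1 cut fee when i<k.
r[1] = 2
r[2] = max(2+2-1, 6+0) = 6
r[3] = max(2+6-1, 6+2-1, 13+0) = 13
r[4] = max(2+13-1, 6+6-1, 13+2-1, 13+0) = 14
r[5] = max(2+14-1, 6+13-1, 13+6-1, 13+2-1, 12+0) = 18
r[6] = max(2+18-1, 6+14-1, 13+13-1, 13+6-1, 12+2-1, 19+0) = 25
r[7] = max(2+25-1, 6+18-1, 13+14-1, …, 19+2-1, 19+0) = 26
r[8] = max(2+26-1, 6+25-1, 13+18-1, …, 19+2-1, 16+0) = 30
r[9] = max(2+30-1, 6+26-1, 13+25-1, …, 16+2-1, 37+0) = 37
r[10] = max(2+37-1, 6+30-1, 13+26-1, …, 37+2-1, 33+0) = 38
r[11] = max(2+38-1, 6+37-1, 13+30-1, …, 33+2-1, 41+0) = 42
r[12] = max(2+42-1, 6+38-1, 13+37-1, …, 41+2-1, 34+0) = 49
One optimal plan: pieces 3 + 3 + 3 + 3 (3 cuts) → ¢52 − ¢3 = ¢49.

49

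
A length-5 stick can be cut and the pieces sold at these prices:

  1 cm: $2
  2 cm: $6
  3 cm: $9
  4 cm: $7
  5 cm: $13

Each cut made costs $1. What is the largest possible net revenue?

Consider every possible first cut. r[k] is the best of p[i]+r[k−i] over all sellable i≤k, charging 1 whenever i<k.
r[1] = 2
r[2] = max(2+2-1, 6+0) = 6
r[3] = max(2+6-1, 6+2-1, 9+0) = 9
r[4] = max(2+9-1, 6+6-1, 9+2-1, 7+0) = 11
r[5] = max(2+11-1, 6+9-1, 9+6-1, 7+2-1, 13+0) = 14
One optimal plan: pieces 3 + 2 (1 cut) → $15 − $1 = $14.

14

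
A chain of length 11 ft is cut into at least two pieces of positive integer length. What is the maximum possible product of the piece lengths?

Define g[k] = max over 1≤i<k of i · max(k−i, g[k−i]); the inner max lets the remainder stay uncut if that's better.
g[2] = 1×max(1,0) = 1×1 = 1
g[3] = 1×max(2,1) = 1×2 = 2
g[4] = 2×max(2,1) = 2×2 = 4
g[5] = 2×max(3,2) = 2×3 = 6
g[6] = 3×max(3,2) = 3×3 = 9
g[7] = 2×max(5,6) = 2×6 = 12
g[8] = 2×max(6,9) = 2×9 = 18
g[9] = 3×max(6,9) = 3×9 = 27
g[10] = 2×max(8,18) = 2×18 = 36
g[11] = 2×max(9,27) = 2×27 = 54
One optimal split: 3 + 3 + 3 + 2; product 3×3×3×2 = 54.

54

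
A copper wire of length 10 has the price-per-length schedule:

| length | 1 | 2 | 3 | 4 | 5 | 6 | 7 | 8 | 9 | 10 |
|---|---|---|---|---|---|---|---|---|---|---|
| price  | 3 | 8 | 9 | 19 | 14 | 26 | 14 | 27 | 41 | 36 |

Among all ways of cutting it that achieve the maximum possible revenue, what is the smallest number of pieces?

3

Consider every possible first cut. r[k] is the best of p[i]+r[k−i] over all sellable i≤k.
r[1] = 3
r[2] = 8
r[3] = 11  (first piece 1, then r[2]=8)
r[4] = 19
r[5] = 22  (first piece 1, then r[4]=19)
r[6] = 27  (first piece 2, then r[4]=19)
r[7] = 30  (first piece 1, then r[6]=27)
r[8] = 38  (first piece 4, then r[4]=19)
r[9] = 41  (first piece 1, then r[8]=38)
r[10] = 46  (first piece 2, then r[8]=38)
Maximum revenue is €46.
Now minimize piece count subject to staying optimal: for each k, pieces[k] = 1 + min over i with p[i]+r[k−i]=r[k] of pieces[k−i].
pieces[7] = 3
pieces[8] = 2
pieces[9] = 1
pieces[10] = 3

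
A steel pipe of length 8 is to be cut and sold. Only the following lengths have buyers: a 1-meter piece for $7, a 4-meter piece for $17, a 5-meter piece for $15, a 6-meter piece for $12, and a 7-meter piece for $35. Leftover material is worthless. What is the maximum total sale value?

56

Consider every possible first cut. r[k] is the best of p[i]+r[k−i] over all sellable i≤k.
r[1] = 7
r[2] = 14  (first piece 1, then r[1]=7)
r[3] = 21  (first piece 1, then r[2]=14)
r[4] = max(7+21, 17+0) = 28
r[5] = max(7+28, 17+7, 15+0) = 35
r[6] = max(7+35, 17+14, 15+7, 12+0) = 42
r[7] = max(7+42, 17+21, 15+14, 12+7, 35+0) = 49
r[8] = max(7+49, 17+28, 15+21, 12+14, 35+7) = 56
One optimal cutting: 1 + 1 + 1 + 1 + 1 + 1 + 1 + 1 → $56.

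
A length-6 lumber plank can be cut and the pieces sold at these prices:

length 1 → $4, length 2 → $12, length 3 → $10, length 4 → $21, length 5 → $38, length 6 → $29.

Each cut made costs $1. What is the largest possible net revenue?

Consider every possible first cut. r[k] is the best of p[i]+r[k−i] over all sellable i≤k, charging 1 whenever i<k.
r[1] = 4
r[2] = max(4+4-1, 12+0) = 12
r[3] = max(4+12-1, 12+4-1, 10+0) = 15
r[4] = max(4+15-1, 12+12-1, 10+4-1, 21+0) = 23
r[5] = max(4+23-1, 12+15-1, 10+12-1, 21+4-1, 38+0) = 38
r[6] = max(4+38-1, 12+23-1, 10+15-1, 21+12-1, 38+4-1, 29+0) = 41
One optimal plan: pieces 5 + 1 (1 cut) → $42 − $1 = $41.

41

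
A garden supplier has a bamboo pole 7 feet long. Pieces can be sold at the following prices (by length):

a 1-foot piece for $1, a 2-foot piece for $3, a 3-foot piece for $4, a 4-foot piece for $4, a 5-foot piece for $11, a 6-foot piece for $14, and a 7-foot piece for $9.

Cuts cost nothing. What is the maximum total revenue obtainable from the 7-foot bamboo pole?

15

Consider every possible first cut. R[k] is the best of p[i]+R[k−i] over all sellable i≤k.
R[1] = 1
R[2] = max(1+1, 3+0) = 3
R[3] = max(1+3, 3+1, 4+0) = 4
R[4] = max(1+4, 3+3, 4+1, 4+0) = 6
R[5] = max(1+6, 3+4, 4+3, 4+1, 11+0) = 11
R[6] = max(1+11, 3+6, 4+4, 4+3, 11+1, 14+0) = 14
R[7] = max(1+14, 3+11, 4+6, …, 14+1, 9+0) = 15
One optimal cutting: 6 + 1 → $14 + $1 = $15.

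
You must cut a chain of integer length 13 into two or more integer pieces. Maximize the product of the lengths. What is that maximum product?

Let g[k] be the best product for length k (with at least one cut). For each first piece i, the rest contributes max(k−i, g[k−i]).
g[2] = 1·max(1,0) = 1·1 = 1
g[3] = max(1·2, 2·1) = 2
g[4] = max(1·3, 2·2, 3·1) = 4
g[5] = max(1·4, 2·3, 3·2, 4·1) = 6
g[6] = max(1·6, 2·4, 3·3, 4·2, 5·1) = 9
g[7] = max(1·9, 2·6, 3·4, 4·3, 5·2, 6·1) = 12
g[8] = max(1·12, 2·9, 3·6, …, 6·2, 7·1) = 18
g[9] = max(1·18, 2·12, 3·9, …, 7·2, 8·1) = 27
g[10] = max(1·27, 2·18, 3·12, …, 8·2, 9·1) = 36
g[11] = max(1·36, 2·27, 3·18, …, 9·2, 10·1) = 54
g[12] = max(1·54, 2·36, 3·27, …, 10·2, 11·1) = 81
g[13] = max(1·81, 2·54, 3·36, …, 11·2, 12·1) = 108
One optimal split: 3 + 3 + 3 + 2 + 2; product 3·3·3·2·2 = 108.

108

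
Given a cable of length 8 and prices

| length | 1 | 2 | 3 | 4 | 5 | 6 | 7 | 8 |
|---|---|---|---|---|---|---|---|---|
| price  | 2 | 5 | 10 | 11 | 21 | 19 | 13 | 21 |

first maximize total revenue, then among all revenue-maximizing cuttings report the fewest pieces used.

Consider every possible first cut. r[k] is the best of p[i]+r[k−i] over all sellable i≤k.
r[1] = 2
r[2] = max(2+2, 5+0) = 5
r[3] = max(2+5, 5+2, 10+0) = 10
r[4] = max(2+10, 5+5, 10+2, 11+0) = 12
r[5] = max(2+12, 5+10, 10+5, 11+2, 21+0) = 21
r[6] = max(2+21, 5+12, 10+10, 11+5, 21+2, 19+0) = 23
r[7] = max(2+23, 5+21, 10+12, …, 19+2, 13+0) = 26
r[8] = max(2+26, 5+23, 10+21, …, 13+2, 21+0) = 31
Maximum revenue is 31.
Now minimize piece count subject to staying optimal: for each k, pieces[k] = 1 + min over i with p[i]+r[k−i]=r[k] of pieces[k−i].
pieces[5] = 1
pieces[6] = 2
pieces[7] = 2
pieces[8] = 2

2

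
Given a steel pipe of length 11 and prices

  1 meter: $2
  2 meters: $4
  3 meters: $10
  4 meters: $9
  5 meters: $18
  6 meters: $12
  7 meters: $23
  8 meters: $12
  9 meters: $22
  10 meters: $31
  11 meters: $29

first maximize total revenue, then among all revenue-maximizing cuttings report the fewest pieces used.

Build r[k] bottom-up: r[k] = max over allowed piece i of (p[i] + r[k−i]).
r[1] = 2
r[2] = max(2+2, 4+0) = 4
r[3] = max(2+4, 4+2, 10+0) = 10
r[4] = max(2+10, 4+4, 10+2, 9+0) = 12
r[5] = max(2+12, 4+10, 10+4, 9+2, 18+0) = 18
r[6] = max(2+18, 4+12, 10+10, 9+4, 18+2, 12+0) = 20
r[7] = max(2+20, 4+18, 10+12, …, 12+2, 23+0) = 23
r[8] = max(2+23, 4+20, 10+18, …, 23+2, 12+0) = 28
r[9] = max(2+28, 4+23, 10+20, …, 12+2, 22+0) = 30
r[10] = max(2+30, 4+28, 10+23, …, 22+2, 31+0) = 36
r[11] = max(2+36, 4+30, 10+28, …, 31+2, 29+0) = 38
Maximum revenue is $38.
Now minimize piece count subject to staying optimal: for each k, pieces[k] = 1 + min over i with p[i]+r[k−i]=r[k] of pieces[k−i].
pieces[8] = 2
pieces[9] = 3
pieces[10] = 2
pieces[11] = 3

3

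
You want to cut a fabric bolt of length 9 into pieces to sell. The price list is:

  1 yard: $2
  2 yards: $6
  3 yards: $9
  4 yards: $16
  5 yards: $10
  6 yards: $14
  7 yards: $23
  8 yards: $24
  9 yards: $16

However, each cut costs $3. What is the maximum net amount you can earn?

Build net[k] bottom-up: net[k] = max over allowed piece i of (p[i] + net[k−i]) − 3 per cut.
net[1] = 2
net[2] = 6
net[3] = 9
net[4] = 16
net[5] = 15  (first piece 1, then net[4]=16)
net[6] = 19  (first piece 2, then net[4]=16)
net[7] = 23
net[8] = 29  (first piece 4, then net[4]=16)
net[9] = 28  (first piece 1, then net[8]=29)
One optimal plan: pieces 4 + 4 + 1 (2 cuts) → $34 − $6 = $28.

28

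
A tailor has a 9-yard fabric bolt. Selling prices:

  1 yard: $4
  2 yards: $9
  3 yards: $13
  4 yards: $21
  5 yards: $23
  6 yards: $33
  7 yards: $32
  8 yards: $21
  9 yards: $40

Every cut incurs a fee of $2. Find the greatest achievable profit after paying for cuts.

44

Let r[k] be the best obtainable value from length k. For each k, try every first piece i and keep the best of price[i] + r[k−i] minus the 2 cut fee when i<k.
r[1] = 4
r[2] = 9
r[3] = 13
r[4] = 21
r[5] = 23  (first piece 1, then r[4]=21)
r[6] = 33
r[7] = 35  (first piece 1, then r[6]=33)
r[8] = 40  (first piece 2, then r[6]=33)
r[9] = 44  (first piece 3, then r[6]=33)
One optimal plan: pieces 6 + 3 (1 cut) → $46 − $2 = $44.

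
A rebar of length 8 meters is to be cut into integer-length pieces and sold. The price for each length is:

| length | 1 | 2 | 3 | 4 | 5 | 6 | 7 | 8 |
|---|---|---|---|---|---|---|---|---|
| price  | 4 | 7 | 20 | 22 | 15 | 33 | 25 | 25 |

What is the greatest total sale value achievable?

Build v[k] bottom-up: v[k] = max over allowed piece i of (p[i] + v[k−i]).
v[1] = 4
v[2] = max(4+4, 7+0) = 8
v[3] = max(4+8, 7+4, 20+0) = 20
v[4] = max(4+20, 7+8, 20+4, 22+0) = 24
v[5] = max(4+24, 7+20, 20+8, 22+4, 15+0) = 28
v[6] = max(4+28, 7+24, 20+20, 22+8, 15+4, 33+0) = 40
v[7] = max(4+40, 7+28, 20+24, …, 33+4, 25+0) = 44
v[8] = max(4+44, 7+40, 20+28, …, 25+4, 25+0) = 48
One optimal cutting: 3 + 3 + 1 + 1 → ₹20 + ₹20 + ₹4 + ₹4 = ₹48.

48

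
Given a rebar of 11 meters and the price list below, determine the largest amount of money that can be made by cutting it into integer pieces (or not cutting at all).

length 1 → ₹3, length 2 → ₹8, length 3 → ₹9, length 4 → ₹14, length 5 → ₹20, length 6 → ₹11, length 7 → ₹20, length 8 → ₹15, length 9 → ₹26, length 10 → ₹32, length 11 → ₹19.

44

Build v[k] bottom-up: v[k] = max over allowed piece i of (p[i] + v[k−i]).
v[1] = 3
v[2] = 8
v[3] = 11  (first piece 1, then v[2]=8)
v[4] = 16  (first piece 2, then v[2]=8)
v[5] = 20
v[6] = 24  (first piece 2, then v[4]=16)
v[7] = 28  (first piece 2, then v[5]=20)
v[8] = 32  (first piece 2, then v[6]=24)
v[9] = 36  (first piece 2, then v[7]=28)
v[10] = 40  (first piece 2, then v[8]=32)
v[11] = 44  (first piece 2, then v[9]=36)
One optimal cutting: 5 + 2 + 2 + 2 → ₹20 + ₹8 + ₹8 + ₹8 = ₹44.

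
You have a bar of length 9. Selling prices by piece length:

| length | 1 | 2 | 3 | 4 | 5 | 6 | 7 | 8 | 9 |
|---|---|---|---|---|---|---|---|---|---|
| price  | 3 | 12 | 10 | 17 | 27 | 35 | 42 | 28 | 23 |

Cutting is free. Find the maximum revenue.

Consider every possible first cut. v[k] is the best of p[i]+v[k−i] over all sellable i≤k.
v[1] = 3
v[2] = 12
v[3] = 15  (first piece 1, then v[2]=12)
v[4] = 24  (first piece 2, then v[2]=12)
v[5] = 27  (first piece 1, then v[4]=24)
v[6] = 36  (first piece 2, then v[4]=24)
v[7] = 42
v[8] = 48  (first piece 2, then v[6]=36)
v[9] = 54  (first piece 2, then v[7]=42)
One optimal cutting: 7 + 2 → 42 + 12 = 54.

54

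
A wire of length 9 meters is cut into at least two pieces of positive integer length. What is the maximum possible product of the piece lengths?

Let m[k] be the best product for length k (with at least one cut). For each first piece i, the rest contributes max(k−i, m[k−i]).
m[2] = 1×max(1,0) = 1×1 = 1
m[3] = max(1×2, 2×1) = 2
m[4] = max(1×3, 2×2, 3×1) = 4
m[5] = max(1×4, 2×3, 3×2, 4×1) = 6
m[6] = max(1×6, 2×4, 3×3, 4×2, 5×1) = 9
m[7] = max(1×9, 2×6, 3×4, 4×3, 5×2, 6×1) = 12
m[8] = max(1×12, 2×9, 3×6, …, 6×2, 7×1) = 18
m[9] = max(1×18, 2×12, 3×9, …, 7×2, 8×1) = 27
One optimal split: 3 + 3 + 3; product 3×3×3 = 27.

27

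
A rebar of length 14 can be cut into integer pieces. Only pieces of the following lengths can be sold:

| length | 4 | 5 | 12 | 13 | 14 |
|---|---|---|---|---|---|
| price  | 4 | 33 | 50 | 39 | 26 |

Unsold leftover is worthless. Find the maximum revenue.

70

Build f[k] bottom-up: f[k] = max over allowed piece i of (p[i] + f[k−i]).
f[1] = 0
f[2] = 0
f[3] = 0
f[4] = 4
f[5] = 33
f[6] = 33
f[7] = 33
f[8] = 33
f[9] = 37  (first piece 4, then f[5]=33)
f[10] = 66  (first piece 5, then f[5]=33)
f[11] = 66
f[12] = 66
f[13] = 66
f[14] = 70  (first piece 4, then f[10]=66)
One optimal cutting: 5 + 5 + 4 → ₹70.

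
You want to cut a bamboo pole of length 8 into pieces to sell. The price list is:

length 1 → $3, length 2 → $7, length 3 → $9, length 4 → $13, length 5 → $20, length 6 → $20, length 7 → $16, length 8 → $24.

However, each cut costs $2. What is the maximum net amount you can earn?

Build net[k] bottom-up: net[k] = max over allowed piece i of (p[i] + net[k−i]) − 2 per cut.
net[1] = 3
net[2] = max(3+3-2, 7+0) = 7
net[3] = max(3+7-2, 7+3-2, 9+0) = 9
net[4] = max(3+9-2, 7+7-2, 9+3-2, 13+0) = 13
net[5] = max(3+13-2, 7+9-2, 9+7-2, 13+3-2, 20+0) = 20
net[6] = max(3+20-2, 7+13-2, 9+9-2, 13+7-2, 20+3-2, 20+0) = 21
net[7] = max(3+21-2, 7+20-2, 9+13-2, …, 20+3-2, 16+0) = 25
net[8] = max(3+25-2, 7+21-2, 9+20-2, …, 16+3-2, 24+0) = 27
One optimal plan: pieces 5 + 3 (1 cut) → $29 − $2 = $27.

27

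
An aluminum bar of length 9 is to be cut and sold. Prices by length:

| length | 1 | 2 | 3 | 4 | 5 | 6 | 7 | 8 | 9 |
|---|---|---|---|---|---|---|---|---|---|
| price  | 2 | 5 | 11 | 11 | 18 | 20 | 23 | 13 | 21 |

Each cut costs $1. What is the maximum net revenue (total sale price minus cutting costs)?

Consider every possible first cut. r[k] is the best of p[i]+r[k−i] over all sellable i≤k, charging 1 whenever i<k.
r[1] = 2
r[2] = 5
r[3] = 11
r[4] = 12  (first piece 1, then r[3]=11)
r[5] = 18
r[6] = 21  (first piece 3, then r[3]=11)
r[7] = 23
r[8] = 28  (first piece 3, then r[5]=18)
r[9] = 31  (first piece 3, then r[6]=21)
One optimal plan: pieces 3 + 3 + 3 (2 cuts) → $33 − $2 = $31.

31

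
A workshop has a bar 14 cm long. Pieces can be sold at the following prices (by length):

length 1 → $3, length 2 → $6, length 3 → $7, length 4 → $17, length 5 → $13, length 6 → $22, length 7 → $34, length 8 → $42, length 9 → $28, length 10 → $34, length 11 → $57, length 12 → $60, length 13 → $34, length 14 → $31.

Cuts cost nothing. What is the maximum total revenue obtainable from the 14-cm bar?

Build v[k] bottom-up: v[k] = max over allowed piece i of (p[i] + v[k−i]).
v[1] = 3
v[2] = max(3+3, 6+0) = 6
v[3] = max(3+6, 6+3, 7+0) = 9
v[4] = max(3+9, 6+6, 7+3, 17+0) = 17
v[5] = max(3+17, 6+9, 7+6, 17+3, 13+0) = 20
v[6] = max(3+20, 6+17, 7+9, 17+6, 13+3, 22+0) = 23
v[7] = max(3+23, 6+20, 7+17, …, 22+3, 34+0) = 34
v[8] = max(3+34, 6+23, 7+20, …, 34+3, 42+0) = 42
v[9] = max(3+42, 6+34, 7+23, …, 42+3, 28+0) = 45
v[10] = max(3+45, 6+42, 7+34, …, 28+3, 34+0) = 48
v[11] = max(3+48, 6+45, 7+42, …, 34+3, 57+0) = 57
v[12] = max(3+57, 6+48, 7+45, …, 57+3, 60+0) = 60
v[13] = max(3+60, 6+57, 7+48, …, 60+3, 34+0) = 63
v[14] = max(3+63, 6+60, 7+57, …, 34+3, 31+0) = 68
One optimal cutting: 7 + 7 → $34 + $34 = $68.

68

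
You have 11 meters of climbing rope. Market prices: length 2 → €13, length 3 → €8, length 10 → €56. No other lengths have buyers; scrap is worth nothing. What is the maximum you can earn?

65

Let f[k] be the best obtainable value from length k. For each k, try every first piece i and keep the best of price[i] + f[k−i].
f[1] = 0
f[2] = 13
f[3] = max(13+0, 8+0) = 13
f[4] = max(13+13, 8+0) = 26
f[5] = max(13+13, 8+13) = 26
f[6] = max(13+26, 8+13) = 39
f[7] = max(13+26, 8+26) = 39
f[8] = max(13+39, 8+26) = 52
f[9] = max(13+39, 8+39) = 52
f[10] = max(13+52, 8+39, 56+0) = 65
f[11] = max(13+52, 8+52, 56+0) = 65
One optimal cutting: pieces 2 + 2 + 2 + 2 + 2 with 1 meter of scrap → €65.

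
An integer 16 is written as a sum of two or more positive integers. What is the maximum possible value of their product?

324

Define g[k] = max over 1≤i<k of i · max(k−i, g[k−i]); the inner max lets the remainder stay uncut if that's better.
g[2] = 1·max(1,0) = 1·1 = 1
g[3] = 1·max(2,1) = 1·2 = 2
g[4] = 2·max(2,1) = 2·2 = 4
g[5] = 2·max(3,2) = 2·3 = 6
g[6] = 3·max(3,2) = 3·3 = 9
g[7] = 2·max(5,6) = 2·6 = 12
g[8] = 2·max(6,9) = 2·9 = 18
g[9] = 3·max(6,9) = 3·9 = 27
g[10] = 2·max(8,18) = 2·18 = 36
g[11] = 2·max(9,27) = 2·27 = 54
g[12] = 3·max(9,27) = 3·27 = 81
g[13] = 2·max(11,54) = 2·54 = 108
g[14] = 2·max(12,81) = 2·81 = 162
g[15] = 3·max(12,81) = 3·81 = 243
g[16] = 2·max(14,162) = 2·162 = 324
One optimal split: 3 + 3 + 3 + 3 + 2 + 2; product 3·3·3·3·2·2 = 324.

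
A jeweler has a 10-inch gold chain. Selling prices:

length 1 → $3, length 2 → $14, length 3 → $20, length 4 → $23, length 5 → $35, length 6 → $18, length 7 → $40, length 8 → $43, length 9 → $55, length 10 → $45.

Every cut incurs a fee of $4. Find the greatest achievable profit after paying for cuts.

Build v[k] bottom-up: v[k] = max over allowed piece i of (p[i] + v[k−i]) − 4 per cut.
v[1] = 3
v[2] = max(3+3-4, 14+0) = 14
v[3] = max(3+14-4, 14+3-4, 20+0) = 20
v[4] = max(3+20-4, 14+14-4, 20+3-4, 23+0) = 24
v[5] = max(3+24-4, 14+20-4, 20+14-4, 23+3-4, 35+0) = 35
v[6] = max(3+35-4, 14+24-4, 20+20-4, 23+14-4, 35+3-4, 18+0) = 36
v[7] = max(3+36-4, 14+35-4, 20+24-4, …, 18+3-4, 40+0) = 45
v[8] = max(3+45-4, 14+36-4, 20+35-4, …, 40+3-4, 43+0) = 51
v[9] = max(3+51-4, 14+45-4, 20+36-4, …, 43+3-4, 55+0) = 55
v[10] = max(3+55-4, 14+51-4, 20+45-4, …, 55+3-4, 45+0) = 66
One optimal plan: pieces 5 + 5 (1 cut) → $70 − $4 = $66.

66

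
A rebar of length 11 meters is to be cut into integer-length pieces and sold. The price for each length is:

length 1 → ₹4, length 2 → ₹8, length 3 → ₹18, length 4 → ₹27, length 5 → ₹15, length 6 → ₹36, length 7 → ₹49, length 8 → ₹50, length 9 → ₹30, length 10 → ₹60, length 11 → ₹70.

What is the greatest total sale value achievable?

76

Let R[k] be the best obtainable value from length k. For each k, try every first piece i and keep the best of price[i] + R[k−i].
R[1] = 4
R[2] = 8  (first piece 1, then R[1]=4)
R[3] = 18
R[4] = 27
R[5] = 31  (first piece 1, then R[4]=27)
R[6] = 36  (first piece 3, then R[3]=18)
R[7] = 49
R[8] = 54  (first piece 4, then R[4]=27)
R[9] = 58  (first piece 1, then R[8]=54)
R[10] = 67  (first piece 3, then R[7]=49)
R[11] = 76  (first piece 4, then R[7]=49)
One optimal cutting: 7 + 4 → ₹49 + ₹27 = ₹76.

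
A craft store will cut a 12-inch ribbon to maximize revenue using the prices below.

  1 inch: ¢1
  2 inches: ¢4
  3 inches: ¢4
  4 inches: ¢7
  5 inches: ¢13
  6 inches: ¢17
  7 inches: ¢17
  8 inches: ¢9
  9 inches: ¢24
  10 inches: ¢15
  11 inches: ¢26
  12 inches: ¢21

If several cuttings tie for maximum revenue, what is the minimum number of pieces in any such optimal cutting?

Build r[k] bottom-up: r[k] = max over allowed piece i of (p[i] + r[k−i]).
r[1] = 1
r[2] = 4
r[3] = 5  (first piece 1, then r[2]=4)
r[4] = 8  (first piece 2, then r[2]=4)
r[5] = 13
r[6] = 17
r[7] = 18  (first piece 1, then r[6]=17)
r[8] = 21  (first piece 2, then r[6]=17)
r[9] = 24
r[10] = 26  (first piece 5, then r[5]=13)
r[11] = 30  (first piece 5, then r[6]=17)
r[12] = 34  (first piece 6, then r[6]=17)
Maximum revenue is ¢34.
Now minimize piece count subject to staying optimal: for each k, pieces[k] = 1 + min over i with p[i]+r[k−i]=r[k] of pieces[k−i].
pieces[9] = 1
pieces[10] = 2
pieces[11] = 2
pieces[12] = 2

2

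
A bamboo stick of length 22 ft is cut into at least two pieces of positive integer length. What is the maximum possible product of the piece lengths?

Let m[k] be the best product for length k (with at least one cut). For each first piece i, the rest contributes max(k−i, m[k−i]).
m[2] = 1×max(1,0) = 1×1 = 1
m[3] = max(1×2, 2×1) = 2
m[4] = max(1×3, 2×2, 3×1) = 4
m[5] = max(1×4, 2×3, 3×2, 4×1) = 6
m[6] = max(1×6, 2×4, 3×3, 4×2, 5×1) = 9
m[7] = max(1×9, 2×6, 3×4, 4×3, 5×2, 6×1) = 12
m[8] = max(1×12, 2×9, 3×6, …, 6×2, 7×1) = 18
m[9] = max(1×18, 2×12, 3×9, …, 7×2, 8×1) = 27
m[10] = max(1×27, 2×18, 3×12, …, 8×2, 9×1) = 36
m[11] = max(1×36, 2×27, 3×18, …, 9×2, 10×1) = 54
m[12] = max(1×54, 2×36, 3×27, …, 10×2, 11×1) = 81
m[13] = max(1×81, 2×54, 3×36, …, 11×2, 12×1) = 108
m[14] = max(1×108, 2×81, 3×54, …, 12×2, 13×1) = 162
m[15] = max(1×162, 2×108, 3×81, …, 13×2, 14×1) = 243
m[16] = max(1×243, 2×162, 3×108, …, 14×2, 15×1) = 324
m[17] = max(1×324, 2×243, 3×162, …, 15×2, 16×1) = 486
m[18] = max(1×486, 2×324, 3×243, …, 16×2, 17×1) = 729
m[19] = max(1×729, 2×486, 3×324, …, 17×2, 18×1) = 972
m[20] = max(1×972, 2×729, 3×486, …, 18×2, 19×1) = 1458
m[21] = max(1×1458, 2×972, 3×729, …, 19×2, 20×1) = 2187
m[22] = max(1×2187, 2×1458, 3×972, …, 20×2, 21×1) = 2916
One optimal split: 3 + 3 + 3 + 3 + 3 + 3 + 2 + 2; product 3×3×3×3×3×3×2×2 = 2916.

2916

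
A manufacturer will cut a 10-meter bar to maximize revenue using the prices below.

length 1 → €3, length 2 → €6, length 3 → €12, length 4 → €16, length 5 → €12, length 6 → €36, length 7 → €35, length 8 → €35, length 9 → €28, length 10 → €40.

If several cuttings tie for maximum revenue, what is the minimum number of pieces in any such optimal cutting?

Build r[k] bottom-up: r[k] = max over allowed piece i of (p[i] + r[k−i]).
r[1] = 3
r[2] = max(3+3, 6+0) = 6
r[3] = max(3+6, 6+3, 12+0) = 12
r[4] = max(3+12, 6+6, 12+3, 16+0) = 16
r[5] = max(3+16, 6+12, 12+6, 16+3, 12+0) = 19
r[6] = max(3+19, 6+16, 12+12, 16+6, 12+3, 36+0) = 36
r[7] = max(3+36, 6+19, 12+16, …, 36+3, 35+0) = 39
r[8] = max(3+39, 6+36, 12+19, …, 35+3, 35+0) = 42
r[9] = max(3+42, 6+39, 12+36, …, 35+3, 28+0) = 48
r[10] = max(3+48, 6+42, 12+39, …, 28+3, 40+0) = 52
Maximum revenue is €52.
Now minimize piece count subject to staying optimal: for each k, pieces[k] = 1 + min over i with p[i]+r[k−i]=r[k] of pieces[k−i].
pieces[7] = 2
pieces[8] = 2
pieces[9] = 2
pieces[10] = 2

2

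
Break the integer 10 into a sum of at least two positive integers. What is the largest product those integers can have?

Define f[k] = max over 1≤i<k of i · max(k−i, f[k−i]); the inner max lets the remainder stay uncut if that's better.
f[2] = 1·max(1,0) = 1·1 = 1
f[3] = 1·max(2,1) = 1·2 = 2
f[4] = 2·max(2,1) = 2·2 = 4
f[5] = 2·max(3,2) = 2·3 = 6
f[6] = 3·max(3,2) = 3·3 = 9
f[7] = 2·max(5,6) = 2·6 = 12
f[8] = 2·max(6,9) = 2·9 = 18
f[9] = 3·max(6,9) = 3·9 = 27
f[10] = 2·max(8,18) = 2·18 = 36
One optimal split: 3 + 3 + 2 + 2; product 3·3·2·2 = 36.

36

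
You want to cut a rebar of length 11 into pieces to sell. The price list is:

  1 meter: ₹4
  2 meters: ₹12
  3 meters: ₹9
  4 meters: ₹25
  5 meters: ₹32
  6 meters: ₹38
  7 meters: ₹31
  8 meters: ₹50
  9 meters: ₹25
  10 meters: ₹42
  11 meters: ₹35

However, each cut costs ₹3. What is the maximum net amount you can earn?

Consider every possible first cut. net[k] is the best of p[i]+net[k−i] over all sellable i≤k, charging 3 whenever i<k.
net[1] = 4
net[2] = 12
net[3] = 13  (first piece 1, then net[2]=12)
net[4] = 25
net[5] = 32
net[6] = 38
net[7] = 41  (first piece 2, then net[5]=32)
net[8] = 50
net[9] = 54  (first piece 4, then net[5]=32)
net[10] = 61  (first piece 5, then net[5]=32)
net[11] = 67  (first piece 5, then net[6]=38)
One optimal plan: pieces 6 + 5 (1 cut) → ₹70 − ₹3 = ₹67.

67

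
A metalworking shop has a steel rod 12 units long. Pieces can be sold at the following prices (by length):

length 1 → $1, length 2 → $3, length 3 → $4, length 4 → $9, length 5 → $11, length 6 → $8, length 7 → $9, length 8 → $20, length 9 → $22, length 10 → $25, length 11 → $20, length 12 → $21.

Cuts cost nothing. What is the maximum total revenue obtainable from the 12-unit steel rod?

29

Let R[k] be the best obtainable value from length k. For each k, try every first piece i and keep the best of price[i] + R[k−i].
R[1] = 1
R[2] = 3
R[3] = 4  (first piece 1, then R[2]=3)
R[4] = 9
R[5] = 11
R[6] = 12  (first piece 1, then R[5]=11)
R[7] = 14  (first piece 2, then R[5]=11)
R[8] = 20
R[9] = 22
R[10] = 25
R[11] = 26  (first piece 1, then R[10]=25)
R[12] = 29  (first piece 4, then R[8]=20)
One optimal cutting: 8 + 4 → $20 + $9 = $29.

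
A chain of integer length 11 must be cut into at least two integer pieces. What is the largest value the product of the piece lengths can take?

Let f[k] be the best product for length k (with at least one cut). For each first piece i, the rest contributes max(k−i, f[k−i]).
f[2] = 1×max(1,0) = 1×1 = 1
f[3] = 1×max(2,1) = 1×2 = 2
f[4] = 2×max(2,1) = 2×2 = 4
f[5] = 2×max(3,2) = 2×3 = 6
f[6] = 3×max(3,2) = 3×3 = 9
f[7] = 2×max(5,6) = 2×6 = 12
f[8] = 2×max(6,9) = 2×9 = 18
f[9] = 3×max(6,9) = 3×9 = 27
f[10] = 2×max(8,18) = 2×18 = 36
f[11] = 2×max(9,27) = 2×27 = 54
One optimal split: 3 + 3 + 3 + 2; product 3×3×3×2 = 54.

54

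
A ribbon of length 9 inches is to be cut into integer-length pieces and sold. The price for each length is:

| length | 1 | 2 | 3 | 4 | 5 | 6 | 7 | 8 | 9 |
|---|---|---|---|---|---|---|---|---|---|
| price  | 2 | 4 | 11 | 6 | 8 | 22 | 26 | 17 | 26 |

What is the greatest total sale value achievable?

33

Let R[k] be the best obtainable value from length k. For each k, try every first piece i and keep the best of price[i] + R[k−i].
R[1] = 2
R[2] = 4  (first piece 1, then R[1]=2)
R[3] = 11
R[4] = 13  (first piece 1, then R[3]=11)
R[5] = 15  (first piece 1, then R[4]=13)
R[6] = 22  (first piece 3, then R[3]=11)
R[7] = 26
R[8] = 28  (first piece 1, then R[7]=26)
R[9] = 33  (first piece 3, then R[6]=22)
One optimal cutting: 3 + 3 + 3 → ¢11 + ¢11 + ¢11 = ¢33.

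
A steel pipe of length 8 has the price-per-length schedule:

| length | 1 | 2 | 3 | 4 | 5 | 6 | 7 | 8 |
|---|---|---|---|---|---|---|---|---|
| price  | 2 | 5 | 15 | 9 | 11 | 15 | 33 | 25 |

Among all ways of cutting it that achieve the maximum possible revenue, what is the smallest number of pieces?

2

Consider every possible first cut. r[k] is the best of p[i]+r[k−i] over all sellable i≤k.
r[1] = 2
r[2] = max(2+2, 5+0) = 5
r[3] = max(2+5, 5+2, 15+0) = 15
r[4] = max(2+15, 5+5, 15+2, 9+0) = 17
r[5] = max(2+17, 5+15, 15+5, 9+2, 11+0) = 20
r[6] = max(2+20, 5+17, 15+15, 9+5, 11+2, 15+0) = 30
r[7] = max(2+30, 5+20, 15+17, …, 15+2, 33+0) = 33
r[8] = max(2+33, 5+30, 15+20, …, 33+2, 25+0) = 35
Maximum revenue is $35.
Now minimize piece count subject to staying optimal: for each k, pieces[k] = 1 + min over i with p[i]+r[k−i]=r[k] of pieces[k−i].
pieces[5] = 2
pieces[6] = 2
pieces[7] = 1
pieces[8] = 2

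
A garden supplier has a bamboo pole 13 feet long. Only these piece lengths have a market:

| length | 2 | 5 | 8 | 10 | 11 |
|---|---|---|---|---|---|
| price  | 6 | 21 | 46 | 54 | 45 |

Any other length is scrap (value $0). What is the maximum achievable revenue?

Consider every possible first cut. f[k] is the best of p[i]+f[k−i] over all sellable i≤k.
f[1] = 0
f[2] = 6
f[3] = 6
f[4] = 12  (first piece 2, then f[2]=6)
f[5] = 21
f[6] = 21
f[7] = 27  (first piece 2, then f[5]=21)
f[8] = 46
f[9] = 46
f[10] = 54
f[11] = 54
f[12] = 60  (first piece 2, then f[10]=54)
f[13] = 67  (first piece 5, then f[8]=46)
One optimal cutting: 8 + 5 → $67.

67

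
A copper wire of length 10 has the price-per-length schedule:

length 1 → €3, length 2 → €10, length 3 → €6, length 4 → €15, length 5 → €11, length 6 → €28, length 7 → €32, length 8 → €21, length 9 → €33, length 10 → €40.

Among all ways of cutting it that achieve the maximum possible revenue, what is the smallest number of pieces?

5

Let r[k] be the best obtainable value from length k. For each k, try every first piece i and keep the best of price[i] + r[k−i].
r[1] = 3
r[2] = max(3+3, 10+0) = 10
r[3] = max(3+10, 10+3, 6+0) = 13
r[4] = max(3+13, 10+10, 6+3, 15+0) = 20
r[5] = max(3+20, 10+13, 6+10, 15+3, 11+0) = 23
r[6] = max(3+23, 10+20, 6+13, 15+10, 11+3, 28+0) = 30
r[7] = max(3+30, 10+23, 6+20, …, 28+3, 32+0) = 33
r[8] = max(3+33, 10+30, 6+23, …, 32+3, 21+0) = 40
r[9] = max(3+40, 10+33, 6+30, …, 21+3, 33+0) = 43
r[10] = max(3+43, 10+40, 6+33, …, 33+3, 40+0) = 50
Maximum revenue is €50.
Now minimize piece count subject to staying optimal: for each k, pieces[k] = 1 + min over i with p[i]+r[k−i]=r[k] of pieces[k−i].
pieces[7] = 4
pieces[8] = 4
pieces[9] = 5
pieces[10] = 5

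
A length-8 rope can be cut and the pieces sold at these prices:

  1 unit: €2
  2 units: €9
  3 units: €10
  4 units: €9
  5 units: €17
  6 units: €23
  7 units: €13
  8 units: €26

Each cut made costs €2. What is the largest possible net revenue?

30

Consider every possible first cut. r[k] is the best of p[i]+r[k−i] over all sellable i≤k, charging 2 whenever i<k.
r[1] = 2
r[2] = max(2+2-2, 9+0) = 9
r[3] = max(2+9-2, 9+2-2, 10+0) = 10
r[4] = max(2+10-2, 9+9-2, 10+2-2, 9+0) = 16
r[5] = max(2+16-2, 9+10-2, 10+9-2, 9+2-2, 17+0) = 17
r[6] = max(2+17-2, 9+16-2, 10+10-2, 9+9-2, 17+2-2, 23+0) = 23
r[7] = max(2+23-2, 9+17-2, 10+16-2, …, 23+2-2, 13+0) = 24
r[8] = max(2+24-2, 9+23-2, 10+17-2, …, 13+2-2, 26+0) = 30
One optimal plan: pieces 2 + 2 + 2 + 2 (3 cuts) → €36 − €6 = €30.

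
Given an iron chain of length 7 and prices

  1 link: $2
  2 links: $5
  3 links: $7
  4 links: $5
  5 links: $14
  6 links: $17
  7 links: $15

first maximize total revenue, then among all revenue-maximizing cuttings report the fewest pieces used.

Let r[k] be the best obtainable value from length k. For each k, try every first piece i and keep the best of price[i] + r[k−i].
r[1] = 2
r[2] = max(2+2, 5+0) = 5
r[3] = max(2+5, 5+2, 7+0) = 7
r[4] = max(2+7, 5+5, 7+2, 5+0) = 10
r[5] = max(2+10, 5+7, 7+5, 5+2, 14+0) = 14
r[6] = max(2+14, 5+10, 7+7, 5+5, 14+2, 17+0) = 17
r[7] = max(2+17, 5+14, 7+10, …, 17+2, 15+0) = 19
Maximum revenue is $19.
Now minimize piece count subject to staying optimal: for each k, pieces[k] = 1 + min over i with p[i]+r[k−i]=r[k] of pieces[k−i].
pieces[4] = 2
pieces[5] = 1
pieces[6] = 1
pieces[7] = 2

2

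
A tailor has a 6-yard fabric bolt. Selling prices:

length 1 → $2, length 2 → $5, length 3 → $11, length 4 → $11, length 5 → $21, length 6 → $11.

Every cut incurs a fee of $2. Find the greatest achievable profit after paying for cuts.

21

Build net[k] bottom-up: net[k] = max over allowed piece i of (p[i] + net[k−i]) − 2 per cut.
net[1] = 2
net[2] = max(2+2-2, 5+0) = 5
net[3] = max(2+5-2, 5+2-2, 11+0) = 11
net[4] = max(2+11-2, 5+5-2, 11+2-2, 11+0) = 11
net[5] = max(2+11-2, 5+11-2, 11+5-2, 11+2-2, 21+0) = 21
net[6] = max(2+21-2, 5+11-2, 11+11-2, 11+5-2, 21+2-2, 11+0) = 21
One optimal plan: pieces 5 + 1 (1 cut) → $23 − $2 = $21.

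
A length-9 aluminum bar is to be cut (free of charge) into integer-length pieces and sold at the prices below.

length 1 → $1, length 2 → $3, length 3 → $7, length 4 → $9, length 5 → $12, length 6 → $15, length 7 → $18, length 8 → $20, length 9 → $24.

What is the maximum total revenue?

24

Build best[k] bottom-up: best[k] = max over allowed piece i of (p[i] + best[k−i]).
best[1] = 1
best[2] = max(1+1, 3+0) = 3
best[3] = max(1+3, 3+1, 7+0) = 7
best[4] = max(1+7, 3+3, 7+1, 9+0) = 9
best[5] = max(1+9, 3+7, 7+3, 9+1, 12+0) = 12
best[6] = max(1+12, 3+9, 7+7, 9+3, 12+1, 15+0) = 15
best[7] = max(1+15, 3+12, 7+9, …, 15+1, 18+0) = 18
best[8] = max(1+18, 3+15, 7+12, …, 18+1, 20+0) = 20
best[9] = max(1+20, 3+18, 7+15, …, 20+1, 24+0) = 24
Best is to sell the whole 9-cm piece uncut for $24.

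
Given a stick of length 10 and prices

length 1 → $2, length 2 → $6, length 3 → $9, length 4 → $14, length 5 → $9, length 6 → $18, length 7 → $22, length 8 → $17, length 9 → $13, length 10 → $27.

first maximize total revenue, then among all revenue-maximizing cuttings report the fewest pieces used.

Build r[k] bottom-up: r[k] = max over allowed piece i of (p[i] + r[k−i]).
r[1] = 2
r[2] = 6
r[3] = 9
r[4] = 14
r[5] = 16  (first piece 1, then r[4]=14)
r[6] = 20  (first piece 2, then r[4]=14)
r[7] = 23  (first piece 3, then r[4]=14)
r[8] = 28  (first piece 4, then r[4]=14)
r[9] = 30  (first piece 1, then r[8]=28)
r[10] = 34  (first piece 2, then r[8]=28)
Maximum revenue is $34.
Now minimize piece count subject to staying optimal: for each k, pieces[k] = 1 + min over i with p[i]+r[k−i]=r[k] of pieces[k−i].
pieces[7] = 2
pieces[8] = 2
pieces[9] = 3
pieces[10] = 3

3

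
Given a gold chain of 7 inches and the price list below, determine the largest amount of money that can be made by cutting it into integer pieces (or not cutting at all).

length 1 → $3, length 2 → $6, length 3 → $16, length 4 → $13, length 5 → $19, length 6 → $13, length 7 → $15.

Build r[k] bottom-up: r[k] = max over allowed piece i of (p[i] + r[k−i]).
r[1] = 3
r[2] = 6  (first piece 1, then r[1]=3)
r[3] = 16
r[4] = 19  (first piece 1, then r[3]=16)
r[5] = 22  (first piece 1, then r[4]=19)
r[6] = 32  (first piece 3, then r[3]=16)
r[7] = 35  (first piece 1, then r[6]=32)
One optimal cutting: 3 + 3 + 1 → $16 + $16 + $3 = $35.

35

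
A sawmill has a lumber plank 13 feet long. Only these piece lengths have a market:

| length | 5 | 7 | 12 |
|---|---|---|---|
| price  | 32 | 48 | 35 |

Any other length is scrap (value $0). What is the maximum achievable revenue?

Let f[k] be the best obtainable value from length k. For each k, try every first piece i and keep the best of price[i] + f[k−i].
f[1] = 0
f[2] = 0
f[3] = 0
f[4] = 0
f[5] = 32
f[6] = 32
f[7] = max(32+0, 48+0) = 48
f[8] = max(32+0, 48+0) = 48
f[9] = max(32+0, 48+0) = 48
f[10] = max(32+32, 48+0) = 64
f[11] = max(32+32, 48+0) = 64
f[12] = max(32+48, 48+32, 35+0) = 80
f[13] = max(32+48, 48+32, 35+0) = 80
One optimal cutting: pieces 7 + 5 with 1 foot of scrap → $80.

80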